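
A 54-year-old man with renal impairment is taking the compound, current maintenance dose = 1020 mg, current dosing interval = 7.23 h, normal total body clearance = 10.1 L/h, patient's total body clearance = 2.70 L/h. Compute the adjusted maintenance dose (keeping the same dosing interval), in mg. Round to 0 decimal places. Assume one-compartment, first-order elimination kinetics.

273 mg

To keep the same average steady-state level, dosing rate must scale with clearance.
CL ratio = 2.70 / 10.1 = 0.2673
New dose (same interval) = 1020 × 0.2673 = 272.6 mg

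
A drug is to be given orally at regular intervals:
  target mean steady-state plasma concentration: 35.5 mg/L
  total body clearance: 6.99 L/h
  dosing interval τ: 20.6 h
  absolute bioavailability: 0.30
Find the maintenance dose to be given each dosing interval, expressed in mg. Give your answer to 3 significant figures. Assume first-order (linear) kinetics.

17000 mg

At steady state, F × (Dose/τ) = Css × CL.
Dose = Css × CL × τ / F = 35.5 × 6.990 × 20.6 / 0.30 = 17040 mg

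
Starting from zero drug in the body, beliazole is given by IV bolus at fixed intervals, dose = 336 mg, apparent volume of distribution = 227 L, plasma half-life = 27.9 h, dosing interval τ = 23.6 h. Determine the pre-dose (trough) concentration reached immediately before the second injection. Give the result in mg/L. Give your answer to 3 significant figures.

0.824 mg/L

C₀ per dose = Dose / Vd = 336 / 227 = 1.480 mg/L
k = ln2 / t½ = 0.693147 / 27.9 = 0.02484 h⁻¹
Fraction remaining after one interval: r = e^(−kτ) = e^(−0.02484 × 23.6) = 0.5564
Before dose 2, 1 dose has been given (aged 1τ).
C_trough = C₀ × r = 1.480 × 0.5564 = 0.8235 mg/L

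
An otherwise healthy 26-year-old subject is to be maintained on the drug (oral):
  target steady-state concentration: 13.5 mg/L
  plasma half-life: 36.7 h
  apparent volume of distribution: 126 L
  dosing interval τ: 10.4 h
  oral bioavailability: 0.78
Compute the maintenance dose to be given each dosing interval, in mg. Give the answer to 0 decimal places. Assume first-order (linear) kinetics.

k = ln2 / t½ = 0.693147 / 36.7 = 0.01889 h⁻¹
CL = k × Vd = 0.01889 × 126 = 2.380 L/h
At steady state, F × (Dose/τ) = Css × CL.
Dose = Css × CL × τ / F = 13.5 × 2.380 × 10.4 / 0.78 = 428.4 mg

428 mg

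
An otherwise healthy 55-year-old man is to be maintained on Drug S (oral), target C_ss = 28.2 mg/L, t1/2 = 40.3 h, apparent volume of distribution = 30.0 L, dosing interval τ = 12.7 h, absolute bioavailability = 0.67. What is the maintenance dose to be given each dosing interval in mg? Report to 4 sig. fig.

k = ln2 / t½ = 0.693147 / 40.3 = 0.01720 h⁻¹
CL = k × Vd = 0.01720 × 30.0 = 0.5160 L/h
At steady state, F × (Dose/τ) = Css × CL.
Dose = Css × CL × τ / F = 28.2 × 0.5160 × 12.7 / 0.67 = 275.8 mg

275.8 mg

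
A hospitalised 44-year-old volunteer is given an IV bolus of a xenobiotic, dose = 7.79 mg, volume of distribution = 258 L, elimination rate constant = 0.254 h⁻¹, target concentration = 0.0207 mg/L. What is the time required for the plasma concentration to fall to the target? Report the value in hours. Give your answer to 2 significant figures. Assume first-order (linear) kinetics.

1.5 h

C₀ = Dose / Vd = 7.790 / 258 = 0.03019 mg/L
t = ln(C₀ / C) / k = ln(0.03019 / 0.0207) / 0.2540
  = ln(1.458) / 0.2540 = 0.3771 / 0.2540 = 1.485 h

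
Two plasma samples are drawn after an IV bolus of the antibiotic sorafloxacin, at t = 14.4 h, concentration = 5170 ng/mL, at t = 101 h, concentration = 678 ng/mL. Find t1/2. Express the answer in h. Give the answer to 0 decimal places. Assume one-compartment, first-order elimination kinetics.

30 h

k = ln(C₁/C₂) / (t₂ − t₁) = ln(5170/678) / (101 − 14.4)
  = 2.031 / 86.60 = 0.02345 h⁻¹
t½ = ln2 / k = 0.693147 / 0.02345 = 29.56 h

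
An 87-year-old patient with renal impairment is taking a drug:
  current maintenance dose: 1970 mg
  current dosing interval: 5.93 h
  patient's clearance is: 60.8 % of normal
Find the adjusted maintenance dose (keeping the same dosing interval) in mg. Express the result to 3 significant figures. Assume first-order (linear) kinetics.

1200 mg

To keep the same average steady-state level, dosing rate must scale with clearance.
CL ratio = 60.8 / 100 = 0.6080
New dose (same interval) = 1970 × 0.6080 = 1198 mg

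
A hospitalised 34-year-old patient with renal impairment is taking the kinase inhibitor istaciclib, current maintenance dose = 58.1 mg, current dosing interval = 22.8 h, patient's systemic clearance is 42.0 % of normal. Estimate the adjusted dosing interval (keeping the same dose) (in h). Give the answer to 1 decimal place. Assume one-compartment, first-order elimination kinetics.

54.3 h

To keep the same average steady-state level, dosing rate must scale with clearance.
CL ratio = 42.0 / 100 = 0.4200
New interval (same dose) = 22.8 / 0.4200 = 54.29 h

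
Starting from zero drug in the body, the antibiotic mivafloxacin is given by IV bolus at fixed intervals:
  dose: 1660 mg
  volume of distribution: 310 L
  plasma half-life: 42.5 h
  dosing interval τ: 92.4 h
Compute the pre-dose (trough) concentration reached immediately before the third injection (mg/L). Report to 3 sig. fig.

C₀ per dose = Dose / Vd = 1660 / 310 = 5.355 mg/L
k = ln2 / t½ = 0.693147 / 42.5 = 0.01631 h⁻¹
Fraction remaining after one interval: r = e^(−kτ) = e^(−0.01631 × 92.4) = 0.2216
Before dose 3, 2 doses have been given (aged 1τ, 2τ).
C_trough = C₀ × (r + r²) = 5.355 × (0.2216 + 0.04911) = 1.450 mg/L

1.45 mg/L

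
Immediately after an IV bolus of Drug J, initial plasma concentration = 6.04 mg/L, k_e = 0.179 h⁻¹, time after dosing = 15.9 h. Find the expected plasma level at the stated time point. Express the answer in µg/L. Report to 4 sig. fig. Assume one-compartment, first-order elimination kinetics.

C = C₀ · e^(−k·t) = 6.040 × e^(−0.1790 × 15.9)
  = 6.040 × 0.05807 = 0.3507 mg/L
Convert: 0.3507 mg/L × 1000 = 350.7 µg/L

350.7 µg/L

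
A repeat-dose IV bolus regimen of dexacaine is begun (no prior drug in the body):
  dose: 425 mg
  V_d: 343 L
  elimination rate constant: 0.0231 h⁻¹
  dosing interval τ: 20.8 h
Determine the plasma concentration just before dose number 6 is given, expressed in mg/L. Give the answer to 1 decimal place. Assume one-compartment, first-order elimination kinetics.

1.8 mg/L

C₀ per dose = Dose / Vd = 425 / 343 = 1.239 mg/L
Fraction remaining after one interval: r = e^(−kτ) = e^(−0.02310 × 20.8) = 0.6185
Before dose 6, 5 doses have been given (aged 1τ, 2τ, 3τ, 4τ, 5τ).
C_trough = C₀ × (r + r² + … + r^5) = C₀ × r(1−r^5)/(1−r)
        = 1.239 × 0.6185 × (1 − 0.09051) / (1 − 0.6185) = 1.827 mg/L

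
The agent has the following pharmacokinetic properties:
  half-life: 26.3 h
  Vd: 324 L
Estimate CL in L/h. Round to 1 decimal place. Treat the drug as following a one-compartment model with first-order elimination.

k = ln2 / t½ = 0.693147 / 26.3 = 0.02636 h⁻¹
CL = k × Vd = 0.02636 × 324 = 8.541 L/h

8.5 L/h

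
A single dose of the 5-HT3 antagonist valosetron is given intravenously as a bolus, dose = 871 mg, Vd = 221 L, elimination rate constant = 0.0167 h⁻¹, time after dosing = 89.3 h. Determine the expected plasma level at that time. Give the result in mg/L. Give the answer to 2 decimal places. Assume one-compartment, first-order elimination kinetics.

C₀ = Dose / Vd = 871.0 / 221 = 3.941 mg/L
C = C₀ · e^(−k·t) = 3.941 × e^(−0.01670 × 89.3)
  = 3.941 × 0.2251 = 0.8871 mg/L

0.89 mg/L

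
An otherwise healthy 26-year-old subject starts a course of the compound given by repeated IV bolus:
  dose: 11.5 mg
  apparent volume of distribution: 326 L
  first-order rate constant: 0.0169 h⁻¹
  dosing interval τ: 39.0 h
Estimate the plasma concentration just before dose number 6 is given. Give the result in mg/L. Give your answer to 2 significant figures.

C₀ per dose = Dose / Vd = 11.5 / 326 = 0.03528 mg/L
Fraction remaining after one interval: r = e^(−kτ) = e^(−0.01690 × 39.0) = 0.5173
Before dose 6, 5 doses have been given (aged 1τ, 2τ, 3τ, 4τ, 5τ).
C_trough = C₀ × (r + r² + … + r^5) = C₀ × r(1−r^5)/(1−r)
        = 0.03528 × 0.5173 × (1 − 0.03704) / (1 − 0.5173) = 0.03641 mg/L

0.036 mg/L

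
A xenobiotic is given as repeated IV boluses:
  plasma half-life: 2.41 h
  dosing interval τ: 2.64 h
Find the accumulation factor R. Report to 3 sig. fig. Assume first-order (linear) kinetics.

1.88

k = ln2 / t½ = 0.693147 / 2.41 = 0.2876 h⁻¹
e^(−kτ) = e^(−0.2876 × 2.64) = 0.4680
Accumulation ratio R = 1 / (1 − e^(−kτ)) = 1 / (1 − 0.4680) = 1.880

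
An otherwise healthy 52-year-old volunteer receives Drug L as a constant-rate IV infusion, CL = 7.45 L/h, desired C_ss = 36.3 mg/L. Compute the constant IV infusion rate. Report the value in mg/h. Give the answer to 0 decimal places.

At steady state, infusion rate R₀ = Css × CL = 36.3 × 7.450 = 270.4 mg/h

270 mg/h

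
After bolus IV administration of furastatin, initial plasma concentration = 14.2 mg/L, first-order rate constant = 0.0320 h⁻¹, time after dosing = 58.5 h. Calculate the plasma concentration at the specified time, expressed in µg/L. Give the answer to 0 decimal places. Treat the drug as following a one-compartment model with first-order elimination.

2184 µg/L

C = C₀ · e^(−k·t) = 14.20 × e^(−0.03200 × 58.5)
  = 14.20 × 0.1538 = 2.184 mg/L
Convert: 2.184 mg/L × 1000 = 2184 µg/L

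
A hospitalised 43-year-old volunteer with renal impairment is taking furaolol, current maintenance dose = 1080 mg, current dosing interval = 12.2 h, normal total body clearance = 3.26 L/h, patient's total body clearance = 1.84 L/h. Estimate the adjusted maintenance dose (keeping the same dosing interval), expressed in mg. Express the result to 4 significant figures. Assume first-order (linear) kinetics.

609.6 mg

To keep the same average steady-state level, dosing rate must scale with clearance.
CL ratio = 1.84 / 3.26 = 0.5644
New dose (same interval) = 1080 × 0.5644 = 609.6 mg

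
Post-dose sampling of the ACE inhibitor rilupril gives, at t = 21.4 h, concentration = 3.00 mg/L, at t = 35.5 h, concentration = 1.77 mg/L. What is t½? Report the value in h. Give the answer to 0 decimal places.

k = ln(C₁/C₂) / (t₂ − t₁) = ln(3.00/1.77) / (35.5 − 21.4)
  = 0.5276 / 14.10 = 0.03742 h⁻¹
t½ = ln2 / k = 0.693147 / 0.03742 = 18.52 h

19 h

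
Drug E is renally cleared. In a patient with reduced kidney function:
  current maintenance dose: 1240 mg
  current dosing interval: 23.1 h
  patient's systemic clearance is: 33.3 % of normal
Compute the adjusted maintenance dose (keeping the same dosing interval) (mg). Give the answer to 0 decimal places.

413 mg

To keep the same average steady-state level, dosing rate must scale with clearance.
CL ratio = 33.3 / 100 = 0.3330
New dose (same interval) = 1240 × 0.3330 = 412.9 mg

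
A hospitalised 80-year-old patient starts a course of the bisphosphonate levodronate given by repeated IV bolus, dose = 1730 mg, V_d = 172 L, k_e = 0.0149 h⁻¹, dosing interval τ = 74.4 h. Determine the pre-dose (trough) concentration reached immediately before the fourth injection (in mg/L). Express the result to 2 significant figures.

C₀ per dose = Dose / Vd = 1730 / 172 = 10.06 mg/L
Fraction remaining after one interval: r = e^(−kτ) = e^(−0.01490 × 74.4) = 0.3300
Before dose 4, 3 doses have been given (aged 1τ, 2τ, 3τ).
C_trough = C₀ × (r + r² + … + r^3) = C₀ × r(1−r^3)/(1−r)
        = 10.06 × 0.3300 × (1 − 0.03594) / (1 − 0.3300) = 4.777 mg/L

4.8 mg/L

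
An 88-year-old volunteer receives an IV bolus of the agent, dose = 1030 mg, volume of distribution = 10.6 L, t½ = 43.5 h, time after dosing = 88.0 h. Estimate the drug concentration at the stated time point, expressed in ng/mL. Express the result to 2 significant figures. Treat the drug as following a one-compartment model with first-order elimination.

24000 ng/mL

C₀ = Dose / Vd = 1030 / 10.6 = 97.17 mg/L
k = ln2 / t½ = 0.693147 / 43.5 = 0.01593 h⁻¹
C = C₀ · e^(−k·t) = 97.17 × e^(−0.01593 × 88.0)
  = 97.17 × 0.2461 = 23.91 mg/L
Convert: 23.91 mg/L × 1000 = 23910 ng/mL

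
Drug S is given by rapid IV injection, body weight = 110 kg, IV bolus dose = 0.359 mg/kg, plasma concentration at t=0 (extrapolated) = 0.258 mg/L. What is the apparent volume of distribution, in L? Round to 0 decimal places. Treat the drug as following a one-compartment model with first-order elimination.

153 L

Dose = 0.359 × 110 = 39.49 mg
Vd = Dose / C₀ = 39.49 / 0.258 = 153.1 L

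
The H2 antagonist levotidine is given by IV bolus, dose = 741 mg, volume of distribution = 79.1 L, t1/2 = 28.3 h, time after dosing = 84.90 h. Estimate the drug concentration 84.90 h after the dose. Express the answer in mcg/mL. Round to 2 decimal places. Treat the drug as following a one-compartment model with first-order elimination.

1.17 mcg/mL

C₀ = Dose / Vd = 741.0 / 79.1 = 9.368 mg/L
k = ln2 / t½ = 0.693147 / 28.3 = 0.02449 h⁻¹
t / t½ = 84.90 / 28.3 = 3 half-lives
C = C₀ × (1/2)^3 = 9.368 × 0.1250 = 1.171 mg/L
(1.171 mg/L = 1.171 mcg/mL)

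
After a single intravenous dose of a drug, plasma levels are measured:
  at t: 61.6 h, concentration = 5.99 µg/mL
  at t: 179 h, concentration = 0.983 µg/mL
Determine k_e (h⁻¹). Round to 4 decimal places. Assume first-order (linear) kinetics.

0.0154 h⁻¹

k = ln(C₁/C₂) / (t₂ − t₁) = ln(5.99/0.983) / (179 − 61.6)
  = 1.807 / 117.4 = 0.01539 h⁻¹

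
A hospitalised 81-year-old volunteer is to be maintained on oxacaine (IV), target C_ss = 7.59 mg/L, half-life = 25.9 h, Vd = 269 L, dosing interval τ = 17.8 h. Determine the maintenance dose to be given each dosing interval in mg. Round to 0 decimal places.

k = ln2 / t½ = 0.693147 / 25.9 = 0.02676 h⁻¹
CL = k × Vd = 0.02676 × 269 = 7.198 L/h
At steady state, Dose/τ = Css × CL.
Dose = Css × CL × τ = 7.59 × 7.198 × 17.8 = 972.5 mg

973 mg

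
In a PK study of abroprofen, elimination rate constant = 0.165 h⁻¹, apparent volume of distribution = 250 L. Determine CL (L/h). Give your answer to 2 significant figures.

41 L/h

CL = k × Vd = 0.165 × 250 = 41.25 L/h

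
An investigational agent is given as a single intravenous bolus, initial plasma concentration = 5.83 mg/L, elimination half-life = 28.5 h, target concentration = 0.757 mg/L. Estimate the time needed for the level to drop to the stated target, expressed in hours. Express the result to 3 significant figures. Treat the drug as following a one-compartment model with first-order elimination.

k = ln2 / t½ = 0.693147 / 28.5 = 0.02432 h⁻¹
t = ln(C₀ / C) / k = ln(5.830 / 0.757) / 0.02432
  = ln(7.701) / 0.02432 = 2.041 / 0.02432 = 83.92 h

83.9 h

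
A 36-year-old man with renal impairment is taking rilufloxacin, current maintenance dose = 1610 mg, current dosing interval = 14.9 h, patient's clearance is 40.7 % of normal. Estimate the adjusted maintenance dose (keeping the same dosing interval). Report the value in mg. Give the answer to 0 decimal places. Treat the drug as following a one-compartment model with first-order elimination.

To keep the same average steady-state level, dosing rate must scale with clearance.
CL ratio = 40.7 / 100 = 0.4070
New dose (same interval) = 1610 × 0.4070 = 655.3 mg

655 mg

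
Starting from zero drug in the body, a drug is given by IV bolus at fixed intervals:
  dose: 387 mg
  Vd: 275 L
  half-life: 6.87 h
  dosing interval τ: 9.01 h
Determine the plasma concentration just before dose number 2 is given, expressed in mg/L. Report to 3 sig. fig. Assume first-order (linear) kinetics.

C₀ per dose = Dose / Vd = 387 / 275 = 1.407 mg/L
k = ln2 / t½ = 0.693147 / 6.87 = 0.1009 h⁻¹
Fraction remaining after one interval: r = e^(−kτ) = e^(−0.1009 × 9.01) = 0.4029
Before dose 2, 1 dose has been given (aged 1τ).
C_trough = C₀ × r = 1.407 × 0.4029 = 0.5669 mg/L

0.567 mg/L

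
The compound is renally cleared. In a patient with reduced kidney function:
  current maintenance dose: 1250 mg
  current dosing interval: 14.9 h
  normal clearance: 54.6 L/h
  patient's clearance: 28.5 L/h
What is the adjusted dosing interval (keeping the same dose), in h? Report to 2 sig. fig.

29 h

To keep the same average steady-state level, dosing rate must scale with clearance.
CL ratio = 28.5 / 54.6 = 0.5220
New interval (same dose) = 14.9 / 0.5220 = 28.54 h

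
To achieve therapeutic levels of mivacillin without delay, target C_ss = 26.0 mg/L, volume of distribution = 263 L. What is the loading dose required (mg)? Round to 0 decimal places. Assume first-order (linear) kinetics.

LD = Css × Vd = 26.0 × 263 = 6838 mg

6838 mg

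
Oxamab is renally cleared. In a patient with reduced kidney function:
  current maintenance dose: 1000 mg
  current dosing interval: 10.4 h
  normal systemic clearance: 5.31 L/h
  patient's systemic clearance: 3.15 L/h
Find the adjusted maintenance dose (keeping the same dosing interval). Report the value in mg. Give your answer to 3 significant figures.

593 mg

To keep the same average steady-state level, dosing rate must scale with clearance.
CL ratio = 3.15 / 5.31 = 0.5932
New dose (same interval) = 1000 × 0.5932 = 593.2 mg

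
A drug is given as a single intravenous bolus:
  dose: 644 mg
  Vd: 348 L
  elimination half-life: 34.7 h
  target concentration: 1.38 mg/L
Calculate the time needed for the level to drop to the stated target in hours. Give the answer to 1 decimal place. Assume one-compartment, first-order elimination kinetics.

14.7 h

C₀ = Dose / Vd = 644.0 / 348 = 1.851 mg/L
k = ln2 / t½ = 0.693147 / 34.7 = 0.01998 h⁻¹
t = ln(C₀ / C) / k = ln(1.851 / 1.38) / 0.01998
  = ln(1.341) / 0.01998 = 0.2934 / 0.01998 = 14.68 h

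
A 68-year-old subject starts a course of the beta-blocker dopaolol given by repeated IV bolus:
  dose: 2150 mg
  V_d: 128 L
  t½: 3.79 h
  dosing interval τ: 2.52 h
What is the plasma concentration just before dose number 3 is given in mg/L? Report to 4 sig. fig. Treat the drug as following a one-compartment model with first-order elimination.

C₀ per dose = Dose / Vd = 2150 / 128 = 16.80 mg/L
k = ln2 / t½ = 0.693147 / 3.79 = 0.1829 h⁻¹
Fraction remaining after one interval: r = e^(−kτ) = e^(−0.1829 × 2.52) = 0.6307
Before dose 3, 2 doses have been given (aged 1τ, 2τ).
C_trough = C₀ × (r + r²) = 16.80 × (0.6307 + 0.3978) = 17.28 mg/L

17.28 mg/L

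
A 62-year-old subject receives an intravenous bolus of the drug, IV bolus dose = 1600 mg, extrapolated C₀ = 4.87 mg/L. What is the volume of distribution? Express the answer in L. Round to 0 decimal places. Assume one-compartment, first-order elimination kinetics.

Vd = Dose / C₀ = 1600 / 4.87 = 328.5 L

329 L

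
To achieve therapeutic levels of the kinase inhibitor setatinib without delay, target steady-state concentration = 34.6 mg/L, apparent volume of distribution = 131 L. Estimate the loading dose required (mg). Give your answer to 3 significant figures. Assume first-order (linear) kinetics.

4530 mg

LD = Css × Vd = 34.6 × 131 = 4533 mg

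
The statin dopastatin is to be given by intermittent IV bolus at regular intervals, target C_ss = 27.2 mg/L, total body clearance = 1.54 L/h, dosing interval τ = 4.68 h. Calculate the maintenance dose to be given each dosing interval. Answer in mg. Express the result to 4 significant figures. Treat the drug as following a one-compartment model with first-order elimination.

At steady state, Dose/τ = Css × CL.
Dose = Css × CL × τ = 27.2 × 1.540 × 4.68 = 196.0 mg

196.0 mg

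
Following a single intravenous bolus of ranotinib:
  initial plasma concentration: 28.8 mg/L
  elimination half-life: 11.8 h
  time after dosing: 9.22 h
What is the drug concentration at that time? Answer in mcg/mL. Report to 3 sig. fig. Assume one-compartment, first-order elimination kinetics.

16.8 mcg/mL

k = ln2 / t½ = 0.693147 / 11.8 = 0.05874 h⁻¹
C = C₀ · e^(−k·t) = 28.80 × e^(−0.05874 × 9.22)
  = 28.80 × 0.5818 = 16.76 mg/L
(16.76 mg/L = 16.76 mcg/mL)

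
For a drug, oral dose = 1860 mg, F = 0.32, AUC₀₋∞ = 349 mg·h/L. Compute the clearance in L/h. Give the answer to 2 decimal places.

1.71 L/h

CL = F·Dose / AUC = 0.32 × 1860 / 349 = 1.705 L/h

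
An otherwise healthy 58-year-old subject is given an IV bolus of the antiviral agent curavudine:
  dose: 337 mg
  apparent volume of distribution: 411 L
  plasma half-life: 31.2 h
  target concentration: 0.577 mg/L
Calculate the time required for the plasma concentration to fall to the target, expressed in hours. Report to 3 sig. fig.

C₀ = Dose / Vd = 337.0 / 411 = 0.8200 mg/L
k = ln2 / t½ = 0.693147 / 31.2 = 0.02222 h⁻¹
t = ln(C₀ / C) / k = ln(0.8200 / 0.577) / 0.02222
  = ln(1.421) / 0.02222 = 0.3514 / 0.02222 = 15.81 h

15.8 h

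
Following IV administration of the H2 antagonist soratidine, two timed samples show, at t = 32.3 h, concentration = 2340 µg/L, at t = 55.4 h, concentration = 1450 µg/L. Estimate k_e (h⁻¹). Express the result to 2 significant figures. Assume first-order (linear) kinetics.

0.021 h⁻¹

k = ln(C₁/C₂) / (t₂ − t₁) = ln(2340/1450) / (55.4 − 32.3)
  = 0.4786 / 23.10 = 0.02072 h⁻¹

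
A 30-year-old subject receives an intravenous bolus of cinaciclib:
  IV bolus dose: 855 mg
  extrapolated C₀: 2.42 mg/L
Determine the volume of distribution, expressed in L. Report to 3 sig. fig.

Vd = Dose / C₀ = 855.0 / 2.42 = 353.3 L

353 L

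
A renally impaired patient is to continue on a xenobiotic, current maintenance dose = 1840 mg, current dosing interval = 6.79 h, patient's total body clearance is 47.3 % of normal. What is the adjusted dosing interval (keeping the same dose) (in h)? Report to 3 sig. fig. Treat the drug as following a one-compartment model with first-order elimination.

14.4 h

To keep the same average steady-state level, dosing rate must scale with clearance.
CL ratio = 47.3 / 100 = 0.4730
New interval (same dose) = 6.79 / 0.4730 = 14.36 h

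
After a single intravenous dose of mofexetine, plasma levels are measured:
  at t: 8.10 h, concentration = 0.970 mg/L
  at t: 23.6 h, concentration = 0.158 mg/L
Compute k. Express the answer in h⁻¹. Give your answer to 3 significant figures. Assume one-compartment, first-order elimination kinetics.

0.117 h⁻¹

k = ln(C₁/C₂) / (t₂ − t₁) = ln(0.970/0.158) / (23.6 − 8.10)
  = 1.815 / 15.50 = 0.1171 h⁻¹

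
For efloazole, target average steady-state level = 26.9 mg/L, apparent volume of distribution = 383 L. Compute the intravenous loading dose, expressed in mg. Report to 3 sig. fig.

LD = Css × Vd = 26.9 × 383 = 10300 mg

10300 mg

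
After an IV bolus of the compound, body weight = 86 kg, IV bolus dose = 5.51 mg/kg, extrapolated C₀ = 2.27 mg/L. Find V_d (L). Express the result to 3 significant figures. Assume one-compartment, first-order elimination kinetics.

Dose = 5.51 × 86 = 473.9 mg
Vd = Dose / C₀ = 473.9 / 2.27 = 208.8 L

209 L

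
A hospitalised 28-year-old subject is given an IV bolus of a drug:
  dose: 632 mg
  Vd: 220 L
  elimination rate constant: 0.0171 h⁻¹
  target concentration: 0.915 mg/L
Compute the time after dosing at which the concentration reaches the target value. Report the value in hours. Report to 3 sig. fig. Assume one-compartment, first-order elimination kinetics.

66.9 h

C₀ = Dose / Vd = 632.0 / 220 = 2.873 mg/L
t = ln(C₀ / C) / k = ln(2.873 / 0.915) / 0.01710
  = ln(3.140) / 0.01710 = 1.144 / 0.01710 = 66.90 h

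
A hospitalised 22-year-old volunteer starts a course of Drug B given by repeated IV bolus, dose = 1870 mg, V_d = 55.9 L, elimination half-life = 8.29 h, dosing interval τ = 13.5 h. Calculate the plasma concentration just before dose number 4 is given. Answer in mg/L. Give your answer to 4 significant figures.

C₀ per dose = Dose / Vd = 1870 / 55.9 = 33.45 mg/L
k = ln2 / t½ = 0.693147 / 8.29 = 0.08361 h⁻¹
Fraction remaining after one interval: r = e^(−kτ) = e^(−0.08361 × 13.5) = 0.3234
Before dose 4, 3 doses have been given (aged 1τ, 2τ, 3τ).
C_trough = C₀ × (r + r² + … + r^3) = C₀ × r(1−r^3)/(1−r)
        = 33.45 × 0.3234 × (1 − 0.03382) / (1 − 0.3234) = 15.45 mg/L

15.45 mg/L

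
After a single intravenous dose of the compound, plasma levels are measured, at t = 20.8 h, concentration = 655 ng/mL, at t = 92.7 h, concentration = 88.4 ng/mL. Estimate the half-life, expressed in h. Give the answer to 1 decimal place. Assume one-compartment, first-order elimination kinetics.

k = ln(C₁/C₂) / (t₂ − t₁) = ln(655/88.4) / (92.7 − 20.8)
  = 2.003 / 71.90 = 0.02786 h⁻¹
t½ = ln2 / k = 0.693147 / 0.02786 = 24.88 h

24.9 h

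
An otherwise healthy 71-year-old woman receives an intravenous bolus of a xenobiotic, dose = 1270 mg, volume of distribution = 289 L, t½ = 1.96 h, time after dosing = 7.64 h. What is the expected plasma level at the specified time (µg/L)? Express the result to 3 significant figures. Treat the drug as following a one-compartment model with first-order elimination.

C₀ = Dose / Vd = 1270 / 289 = 4.394 mg/L
k = ln2 / t½ = 0.693147 / 1.96 = 0.3536 h⁻¹
C = C₀ · e^(−k·t) = 4.394 × e^(−0.3536 × 7.64)
  = 4.394 × 0.06710 = 0.2948 mg/L
Convert: 0.2948 mg/L × 1000 = 294.8 µg/L

295 µg/L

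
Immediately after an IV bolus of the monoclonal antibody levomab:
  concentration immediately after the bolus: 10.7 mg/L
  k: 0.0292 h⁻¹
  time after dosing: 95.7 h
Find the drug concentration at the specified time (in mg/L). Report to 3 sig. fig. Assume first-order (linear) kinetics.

0.654 mg/L

C = C₀ · e^(−k·t) = 10.70 × e^(−0.02920 × 95.7)
  = 10.70 × 0.06115 = 0.6543 mg/L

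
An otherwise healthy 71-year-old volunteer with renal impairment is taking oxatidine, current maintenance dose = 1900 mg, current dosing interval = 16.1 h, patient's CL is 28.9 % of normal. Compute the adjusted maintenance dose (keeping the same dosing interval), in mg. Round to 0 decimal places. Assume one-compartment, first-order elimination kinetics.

To keep the same average steady-state level, dosing rate must scale with clearance.
CL ratio = 28.9 / 100 = 0.2890
New dose (same interval) = 1900 × 0.2890 = 549.1 mg

549 mg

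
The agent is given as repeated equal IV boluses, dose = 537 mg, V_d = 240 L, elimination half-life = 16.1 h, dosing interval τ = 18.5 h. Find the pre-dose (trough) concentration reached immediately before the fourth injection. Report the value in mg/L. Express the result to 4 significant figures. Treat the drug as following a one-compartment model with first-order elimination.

1.669 mg/L

C₀ per dose = Dose / Vd = 537 / 240 = 2.238 mg/L
k = ln2 / t½ = 0.693147 / 16.1 = 0.04305 h⁻¹
Fraction remaining after one interval: r = e^(−kτ) = e^(−0.04305 × 18.5) = 0.4509
Before dose 4, 3 doses have been given (aged 1τ, 2τ, 3τ).
C_trough = C₀ × (r + r² + … + r^3) = C₀ × r(1−r^3)/(1−r)
        = 2.238 × 0.4509 × (1 − 0.09167) / (1 − 0.4509) = 1.669 mg/L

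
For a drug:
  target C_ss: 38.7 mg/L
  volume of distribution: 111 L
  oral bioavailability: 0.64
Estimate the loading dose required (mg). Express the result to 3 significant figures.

LD = Css × Vd / F = 38.7 × 111 / 0.64 = 6712 mg

6710 mg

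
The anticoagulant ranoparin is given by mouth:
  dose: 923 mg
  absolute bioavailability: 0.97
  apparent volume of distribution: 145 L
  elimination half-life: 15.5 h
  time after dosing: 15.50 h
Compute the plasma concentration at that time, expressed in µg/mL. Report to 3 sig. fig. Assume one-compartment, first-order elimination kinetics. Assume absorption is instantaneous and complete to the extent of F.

3.09 µg/mL

Amount reaching circulation = F × Dose = 0.97 × 923.0 = 895.3 mg
C₀ = F·Dose / Vd = 895.3 / 145 = 6.174 mg/L
k = ln2 / t½ = 0.693147 / 15.5 = 0.04472 h⁻¹
t / t½ = 15.50 / 15.5 = 1 half-lives
C = C₀ × (1/2)^1 = 6.174 × 0.5000 = 3.087 mg/L
(3.087 mg/L = 3.087 µg/mL)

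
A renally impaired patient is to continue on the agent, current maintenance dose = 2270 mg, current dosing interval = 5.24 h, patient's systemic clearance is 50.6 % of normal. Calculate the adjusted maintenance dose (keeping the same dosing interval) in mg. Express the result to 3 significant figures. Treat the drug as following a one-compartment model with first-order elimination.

1150 mg

To keep the same average steady-state level, dosing rate must scale with clearance.
CL ratio = 50.6 / 100 = 0.5060
New dose (same interval) = 2270 × 0.5060 = 1149 mg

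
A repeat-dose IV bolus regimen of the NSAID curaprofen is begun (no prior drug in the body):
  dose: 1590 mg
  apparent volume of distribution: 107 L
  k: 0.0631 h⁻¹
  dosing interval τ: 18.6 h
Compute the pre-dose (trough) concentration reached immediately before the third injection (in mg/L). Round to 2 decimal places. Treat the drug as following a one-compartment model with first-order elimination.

6.02 mg/L

C₀ per dose = Dose / Vd = 1590 / 107 = 14.86 mg/L
Fraction remaining after one interval: r = e^(−kτ) = e^(−0.06310 × 18.6) = 0.3092
Before dose 3, 2 doses have been given (aged 1τ, 2τ).
C_trough = C₀ × (r + r²) = 14.86 × (0.3092 + 0.09560) = 6.015 mg/L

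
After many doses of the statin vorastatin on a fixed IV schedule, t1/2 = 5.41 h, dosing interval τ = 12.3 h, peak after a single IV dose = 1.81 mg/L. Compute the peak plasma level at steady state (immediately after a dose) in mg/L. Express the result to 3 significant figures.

2.28 mg/L

k = ln2 / t½ = 0.693147 / 5.41 = 0.1281 h⁻¹
e^(−kτ) = e^(−0.1281 × 12.3) = 0.2069
Accumulation ratio R = 1 / (1 − e^(−kτ)) = 1 / (1 − 0.2069) = 1.261
Steady-state peak = C₀ × R = 1.81 × 1.261 = 2.282 mg/L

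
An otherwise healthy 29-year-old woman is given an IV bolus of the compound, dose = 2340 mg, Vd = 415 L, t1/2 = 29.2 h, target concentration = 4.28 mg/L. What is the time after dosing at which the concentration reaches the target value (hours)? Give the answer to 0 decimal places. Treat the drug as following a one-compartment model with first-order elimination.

C₀ = Dose / Vd = 2340 / 415 = 5.639 mg/L
k = ln2 / t½ = 0.693147 / 29.2 = 0.02374 h⁻¹
t = ln(C₀ / C) / k = ln(5.639 / 4.28) / 0.02374
  = ln(1.318) / 0.02374 = 0.2761 / 0.02374 = 11.63 h

12 h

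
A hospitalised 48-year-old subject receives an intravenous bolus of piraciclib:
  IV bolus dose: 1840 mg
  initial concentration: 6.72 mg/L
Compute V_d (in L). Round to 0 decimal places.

Vd = Dose / C₀ = 1840 / 6.72 = 273.8 L

274 L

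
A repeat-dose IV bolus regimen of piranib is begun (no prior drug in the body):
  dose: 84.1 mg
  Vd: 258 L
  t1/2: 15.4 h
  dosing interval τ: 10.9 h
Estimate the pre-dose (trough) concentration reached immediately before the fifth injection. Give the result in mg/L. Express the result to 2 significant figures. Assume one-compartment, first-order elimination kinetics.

C₀ per dose = Dose / Vd = 84.1 / 258 = 0.3260 mg/L
k = ln2 / t½ = 0.693147 / 15.4 = 0.04501 h⁻¹
Fraction remaining after one interval: r = e^(−kτ) = e^(−0.04501 × 10.9) = 0.6123
Before dose 5, 4 doses have been given (aged 1τ, 2τ, 3τ, 4τ).
C_trough = C₀ × (r + r² + … + r^4) = C₀ × r(1−r^4)/(1−r)
        = 0.3260 × 0.6123 × (1 − 0.1406) / (1 − 0.6123) = 0.4425 mg/L

0.44 mg/L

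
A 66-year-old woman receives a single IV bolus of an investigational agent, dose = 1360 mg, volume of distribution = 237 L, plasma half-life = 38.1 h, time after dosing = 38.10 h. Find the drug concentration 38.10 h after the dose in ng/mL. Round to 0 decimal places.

2869 ng/mL

C₀ = Dose / Vd = 1360 / 237 = 5.738 mg/L
k = ln2 / t½ = 0.693147 / 38.1 = 0.01819 h⁻¹
t / t½ = 38.10 / 38.1 = 1 half-lives
C = C₀ × (1/2)^1 = 5.738 × 0.5000 = 2.869 mg/L
Convert: 2.869 mg/L × 1000 = 2869 ng/mL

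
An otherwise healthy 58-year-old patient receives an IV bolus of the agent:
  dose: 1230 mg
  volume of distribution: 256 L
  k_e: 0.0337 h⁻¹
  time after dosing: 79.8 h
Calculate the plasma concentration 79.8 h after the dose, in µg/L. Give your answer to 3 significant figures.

326 µg/L

C₀ = Dose / Vd = 1230 / 256 = 4.805 mg/L
C = C₀ · e^(−k·t) = 4.805 × e^(−0.03370 × 79.8)
  = 4.805 × 0.06793 = 0.3264 mg/L
Convert: 0.3264 mg/L × 1000 = 326.4 µg/L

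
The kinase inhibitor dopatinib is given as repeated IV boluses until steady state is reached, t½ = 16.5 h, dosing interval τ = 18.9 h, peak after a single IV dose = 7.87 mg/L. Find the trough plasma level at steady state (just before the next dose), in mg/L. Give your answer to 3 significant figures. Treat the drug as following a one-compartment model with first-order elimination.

k = ln2 / t½ = 0.693147 / 16.5 = 0.04201 h⁻¹
e^(−kτ) = e^(−0.04201 × 18.9) = 0.4520
Accumulation ratio R = 1 / (1 − e^(−kτ)) = 1 / (1 − 0.4520) = 1.825
Steady-state trough = C₀ × R × e^(−kτ) = 7.87 × 1.825 × 0.4520 = 6.492 mg/L

6.49 mg/L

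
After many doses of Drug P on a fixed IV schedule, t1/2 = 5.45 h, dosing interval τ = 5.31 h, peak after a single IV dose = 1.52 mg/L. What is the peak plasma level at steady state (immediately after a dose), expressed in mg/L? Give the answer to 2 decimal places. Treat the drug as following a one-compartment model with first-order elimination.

3.10 mg/L

k = ln2 / t½ = 0.693147 / 5.45 = 0.1272 h⁻¹
e^(−kτ) = e^(−0.1272 × 5.31) = 0.5089
Accumulation ratio R = 1 / (1 − e^(−kτ)) = 1 / (1 − 0.5089) = 2.036
Steady-state peak = C₀ × R = 1.52 × 2.036 = 3.095 mg/L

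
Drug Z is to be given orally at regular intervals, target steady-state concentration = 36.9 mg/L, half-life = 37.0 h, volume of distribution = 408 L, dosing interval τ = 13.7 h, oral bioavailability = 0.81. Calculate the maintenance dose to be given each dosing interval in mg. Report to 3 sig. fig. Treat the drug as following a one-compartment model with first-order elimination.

k = ln2 / t½ = 0.693147 / 37.0 = 0.01873 h⁻¹
CL = k × Vd = 0.01873 × 408 = 7.642 L/h
At steady state, F × (Dose/τ) = Css × CL.
Dose = Css × CL × τ / F = 36.9 × 7.642 × 13.7 / 0.81 = 4769 mg

4770 mg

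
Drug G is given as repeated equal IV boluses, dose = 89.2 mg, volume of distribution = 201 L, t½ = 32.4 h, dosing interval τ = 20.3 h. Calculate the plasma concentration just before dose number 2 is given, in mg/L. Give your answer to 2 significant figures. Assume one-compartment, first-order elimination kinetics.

0.29 mg/L

C₀ per dose = Dose / Vd = 89.2 / 201 = 0.4438 mg/L
k = ln2 / t½ = 0.693147 / 32.4 = 0.02139 h⁻¹
Fraction remaining after one interval: r = e^(−kτ) = e^(−0.02139 × 20.3) = 0.6478
Before dose 2, 1 dose has been given (aged 1τ).
C_trough = C₀ × r = 0.4438 × 0.6478 = 0.2875 mg/L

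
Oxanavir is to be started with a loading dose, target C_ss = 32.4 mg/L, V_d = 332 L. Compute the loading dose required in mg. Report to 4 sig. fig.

LD = Css × Vd = 32.4 × 332 = 10760 mg

10760 mg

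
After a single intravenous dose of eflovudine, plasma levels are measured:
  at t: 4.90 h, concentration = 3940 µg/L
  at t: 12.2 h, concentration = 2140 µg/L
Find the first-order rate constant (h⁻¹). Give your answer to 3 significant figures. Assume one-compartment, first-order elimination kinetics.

0.0836 h⁻¹

k = ln(C₁/C₂) / (t₂ − t₁) = ln(3940/2140) / (12.2 − 4.90)
  = 0.6104 / 7.300 = 0.08362 h⁻¹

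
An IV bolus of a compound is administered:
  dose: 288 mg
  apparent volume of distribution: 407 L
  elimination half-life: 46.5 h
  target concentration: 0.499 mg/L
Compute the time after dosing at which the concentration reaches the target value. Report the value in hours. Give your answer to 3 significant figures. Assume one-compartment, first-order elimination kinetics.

23.4 h

C₀ = Dose / Vd = 288.0 / 407 = 0.7076 mg/L
k = ln2 / t½ = 0.693147 / 46.5 = 0.01491 h⁻¹
t = ln(C₀ / C) / k = ln(0.7076 / 0.499) / 0.01491
  = ln(1.418) / 0.01491 = 0.3492 / 0.01491 = 23.42 h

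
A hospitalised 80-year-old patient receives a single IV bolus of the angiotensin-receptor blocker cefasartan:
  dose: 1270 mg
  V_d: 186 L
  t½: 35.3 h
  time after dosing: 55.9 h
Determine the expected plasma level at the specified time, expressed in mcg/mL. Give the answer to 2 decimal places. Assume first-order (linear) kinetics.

2.28 mcg/mL

C₀ = Dose / Vd = 1270 / 186 = 6.828 mg/L
k = ln2 / t½ = 0.693147 / 35.3 = 0.01964 h⁻¹
C = C₀ · e^(−k·t) = 6.828 × e^(−0.01964 × 55.9)
  = 6.828 × 0.3336 = 2.278 mg/L
(2.278 mg/L = 2.278 mcg/mL)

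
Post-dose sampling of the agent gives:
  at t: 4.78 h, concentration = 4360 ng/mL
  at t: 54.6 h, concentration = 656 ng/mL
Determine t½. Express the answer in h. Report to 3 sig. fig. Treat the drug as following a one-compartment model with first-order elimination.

18.2 h

k = ln(C₁/C₂) / (t₂ − t₁) = ln(4360/656) / (54.6 − 4.78)
  = 1.894 / 49.82 = 0.03802 h⁻¹
t½ = ln2 / k = 0.693147 / 0.03802 = 18.23 h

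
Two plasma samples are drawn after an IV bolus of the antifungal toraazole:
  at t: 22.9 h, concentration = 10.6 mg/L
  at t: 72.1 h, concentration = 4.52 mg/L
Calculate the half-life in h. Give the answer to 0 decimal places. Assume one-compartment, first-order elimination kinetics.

k = ln(C₁/C₂) / (t₂ − t₁) = ln(10.6/4.52) / (72.1 − 22.9)
  = 0.8523 / 49.20 = 0.01732 h⁻¹
t½ = ln2 / k = 0.693147 / 0.01732 = 40.02 h

40 h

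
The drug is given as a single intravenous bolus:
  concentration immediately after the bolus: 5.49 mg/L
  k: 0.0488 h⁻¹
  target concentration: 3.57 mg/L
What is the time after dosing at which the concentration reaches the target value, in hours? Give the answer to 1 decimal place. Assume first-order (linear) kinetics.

8.8 h

t = ln(C₀ / C) / k = ln(5.490 / 3.57) / 0.04880
  = ln(1.538) / 0.04880 = 0.4305 / 0.04880 = 8.822 h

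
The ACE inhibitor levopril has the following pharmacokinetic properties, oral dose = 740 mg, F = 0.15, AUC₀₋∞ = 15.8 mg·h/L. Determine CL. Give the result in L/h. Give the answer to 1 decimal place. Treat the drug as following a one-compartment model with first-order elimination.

CL = F·Dose / AUC = 0.15 × 740 / 15.8 = 7.025 L/h

7.0 L/h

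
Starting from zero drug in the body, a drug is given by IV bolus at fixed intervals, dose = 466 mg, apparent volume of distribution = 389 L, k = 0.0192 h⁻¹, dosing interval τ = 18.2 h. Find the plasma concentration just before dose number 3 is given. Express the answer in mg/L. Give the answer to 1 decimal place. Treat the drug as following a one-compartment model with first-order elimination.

C₀ per dose = Dose / Vd = 466 / 389 = 1.198 mg/L
Fraction remaining after one interval: r = e^(−kτ) = e^(−0.01920 × 18.2) = 0.7051
Before dose 3, 2 doses have been given (aged 1τ, 2τ).
C_trough = C₀ × (r + r²) = 1.198 × (0.7051 + 0.4972) = 1.440 mg/L

1.4 mg/L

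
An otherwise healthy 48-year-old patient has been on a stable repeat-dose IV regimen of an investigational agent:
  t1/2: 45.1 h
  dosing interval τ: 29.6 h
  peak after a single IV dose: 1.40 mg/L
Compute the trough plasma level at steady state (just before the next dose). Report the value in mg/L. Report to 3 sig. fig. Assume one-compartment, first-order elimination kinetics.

2.43 mg/L

k = ln2 / t½ = 0.693147 / 45.1 = 0.01537 h⁻¹
e^(−kτ) = e^(−0.01537 × 29.6) = 0.6345
Accumulation ratio R = 1 / (1 − e^(−kτ)) = 1 / (1 − 0.6345) = 2.736
Steady-state trough = C₀ × R × e^(−kτ) = 1.40 × 2.736 × 0.6345 = 2.430 mg/L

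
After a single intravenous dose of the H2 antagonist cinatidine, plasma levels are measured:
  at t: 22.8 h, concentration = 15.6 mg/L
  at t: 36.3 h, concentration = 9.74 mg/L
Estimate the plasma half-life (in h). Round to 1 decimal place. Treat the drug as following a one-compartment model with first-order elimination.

19.9 h

k = ln(C₁/C₂) / (t₂ − t₁) = ln(15.6/9.74) / (36.3 − 22.8)
  = 0.4710 / 13.50 = 0.03489 h⁻¹
t½ = ln2 / k = 0.693147 / 0.03489 = 19.87 h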